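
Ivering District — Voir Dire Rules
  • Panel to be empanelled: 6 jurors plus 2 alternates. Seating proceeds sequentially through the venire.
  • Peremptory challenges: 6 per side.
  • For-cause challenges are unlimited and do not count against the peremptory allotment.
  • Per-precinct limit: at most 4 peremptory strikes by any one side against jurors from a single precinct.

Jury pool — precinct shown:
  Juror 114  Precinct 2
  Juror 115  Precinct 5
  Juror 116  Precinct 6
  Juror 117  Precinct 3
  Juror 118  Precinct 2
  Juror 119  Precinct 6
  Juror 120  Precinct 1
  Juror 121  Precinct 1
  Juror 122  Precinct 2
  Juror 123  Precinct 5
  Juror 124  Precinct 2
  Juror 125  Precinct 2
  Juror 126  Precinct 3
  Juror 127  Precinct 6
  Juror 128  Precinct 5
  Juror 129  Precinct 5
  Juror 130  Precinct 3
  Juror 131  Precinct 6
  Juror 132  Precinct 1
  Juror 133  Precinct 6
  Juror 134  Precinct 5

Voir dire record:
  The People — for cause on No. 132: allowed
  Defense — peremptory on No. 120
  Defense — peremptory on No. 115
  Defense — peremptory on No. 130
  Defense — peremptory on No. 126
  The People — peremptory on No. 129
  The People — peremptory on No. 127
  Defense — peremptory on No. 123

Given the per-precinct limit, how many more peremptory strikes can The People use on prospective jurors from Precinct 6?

3

The People peremptories so far: #129, #127 — 2 of 6 used, 4 left overall.
Against Precinct 6: #127 — 1 used; per-precinct cap 4 leaves 3.
Binding limit: min(4, 3) = 3.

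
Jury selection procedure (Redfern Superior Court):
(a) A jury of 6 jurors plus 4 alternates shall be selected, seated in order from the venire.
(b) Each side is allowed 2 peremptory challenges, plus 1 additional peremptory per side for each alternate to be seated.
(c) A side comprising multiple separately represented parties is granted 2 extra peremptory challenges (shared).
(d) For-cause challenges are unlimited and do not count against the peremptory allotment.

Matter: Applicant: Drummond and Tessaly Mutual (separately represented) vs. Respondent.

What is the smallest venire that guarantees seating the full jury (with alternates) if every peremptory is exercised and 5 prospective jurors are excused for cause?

Seats to fill: 6 + 4 alternates = 10.
Peremptories — Applicant: 2 + 1×4 + 2 = 8; Respondent: 2 + 1×4 = 6; total 14.
For-cause removals: 5.
Minimum venire: 10 + 14 + 5 = 29.

29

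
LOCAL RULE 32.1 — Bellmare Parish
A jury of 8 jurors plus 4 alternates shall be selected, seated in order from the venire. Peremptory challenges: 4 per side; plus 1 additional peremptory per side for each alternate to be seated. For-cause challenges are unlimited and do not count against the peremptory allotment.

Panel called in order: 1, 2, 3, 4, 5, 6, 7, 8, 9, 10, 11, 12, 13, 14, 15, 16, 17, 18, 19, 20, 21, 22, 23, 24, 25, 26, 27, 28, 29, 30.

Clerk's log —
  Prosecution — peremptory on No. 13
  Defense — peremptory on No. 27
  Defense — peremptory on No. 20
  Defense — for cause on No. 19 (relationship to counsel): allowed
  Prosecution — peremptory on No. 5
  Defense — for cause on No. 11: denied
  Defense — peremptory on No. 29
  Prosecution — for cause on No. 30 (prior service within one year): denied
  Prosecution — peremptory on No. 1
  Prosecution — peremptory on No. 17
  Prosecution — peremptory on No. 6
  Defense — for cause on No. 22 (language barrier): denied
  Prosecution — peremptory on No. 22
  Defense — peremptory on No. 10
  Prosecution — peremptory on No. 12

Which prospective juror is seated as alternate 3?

18

Removed: #1, #5, #6, #10, #12, #13, #17, #19, #20, #22, #27, #29. (#11, #30 stay — for-cause denied.)
Seating in order: seats 1–8 → #2, #3, #4, #7, #8, #9, #11, #14; alternates → #15, #16, #18, #21.
So alternate 3 is #18.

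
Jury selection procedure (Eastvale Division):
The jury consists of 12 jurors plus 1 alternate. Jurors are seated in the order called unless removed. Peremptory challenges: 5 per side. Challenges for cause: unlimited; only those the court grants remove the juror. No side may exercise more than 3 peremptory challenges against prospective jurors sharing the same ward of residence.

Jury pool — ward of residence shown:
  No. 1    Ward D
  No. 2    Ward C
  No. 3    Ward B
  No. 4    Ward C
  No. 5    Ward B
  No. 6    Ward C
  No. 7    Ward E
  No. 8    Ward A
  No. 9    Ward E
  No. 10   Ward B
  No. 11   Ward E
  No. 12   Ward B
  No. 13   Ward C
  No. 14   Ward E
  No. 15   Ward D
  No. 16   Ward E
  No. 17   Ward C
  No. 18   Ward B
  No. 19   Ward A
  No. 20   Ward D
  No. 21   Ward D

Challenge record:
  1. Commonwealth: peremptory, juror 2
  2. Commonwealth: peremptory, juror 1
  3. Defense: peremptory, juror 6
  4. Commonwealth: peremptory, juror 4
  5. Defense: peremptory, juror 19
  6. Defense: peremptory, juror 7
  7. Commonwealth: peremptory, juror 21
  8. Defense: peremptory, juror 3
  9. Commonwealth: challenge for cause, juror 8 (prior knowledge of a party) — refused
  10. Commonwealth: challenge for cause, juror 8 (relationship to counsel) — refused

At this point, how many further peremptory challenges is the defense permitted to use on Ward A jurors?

Defense peremptories so far: #6, #19, #7, #3 — 4 of 5 used, 1 left overall.
Against Ward A: #19 — 1 used; per-ward cap 3 leaves 2.
Binding limit: min(1, 2) = 1.

1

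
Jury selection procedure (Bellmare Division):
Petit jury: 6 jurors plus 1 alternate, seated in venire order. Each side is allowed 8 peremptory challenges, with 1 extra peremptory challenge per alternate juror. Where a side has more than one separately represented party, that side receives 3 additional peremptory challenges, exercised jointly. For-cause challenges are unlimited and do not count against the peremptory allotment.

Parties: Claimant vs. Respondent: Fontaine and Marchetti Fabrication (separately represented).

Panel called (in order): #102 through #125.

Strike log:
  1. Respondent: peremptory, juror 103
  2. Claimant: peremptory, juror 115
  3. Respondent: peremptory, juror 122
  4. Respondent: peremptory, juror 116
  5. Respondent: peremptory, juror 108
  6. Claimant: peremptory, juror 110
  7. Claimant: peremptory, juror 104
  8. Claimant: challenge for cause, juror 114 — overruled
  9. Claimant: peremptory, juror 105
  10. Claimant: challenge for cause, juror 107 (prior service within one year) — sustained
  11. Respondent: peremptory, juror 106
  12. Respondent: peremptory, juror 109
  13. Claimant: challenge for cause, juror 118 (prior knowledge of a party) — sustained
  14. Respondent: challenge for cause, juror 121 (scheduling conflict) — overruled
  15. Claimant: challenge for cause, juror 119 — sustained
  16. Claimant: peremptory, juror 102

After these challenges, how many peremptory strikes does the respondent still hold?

6

Respondent allotment: 8 base + 1 × 1 alternate + 3 multi-party = 12.
Respondent peremptories used: #103, #122, #116, #108, #106, #109 — 6 (the for-cause on #121 doesn't count).
Remaining: 12 − 6 = 6.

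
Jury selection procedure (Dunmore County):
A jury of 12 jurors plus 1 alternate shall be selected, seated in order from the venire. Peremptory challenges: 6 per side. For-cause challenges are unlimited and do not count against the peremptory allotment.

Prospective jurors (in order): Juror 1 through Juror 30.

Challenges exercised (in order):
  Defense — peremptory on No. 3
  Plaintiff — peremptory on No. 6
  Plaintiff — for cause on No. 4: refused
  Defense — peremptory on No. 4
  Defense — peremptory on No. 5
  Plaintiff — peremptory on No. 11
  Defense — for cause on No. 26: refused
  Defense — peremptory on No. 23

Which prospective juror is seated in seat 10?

15

Removed: #3, #4, #5, #6, #11, #23. (#26 stays — for-cause denied.)
Filling seats in venire order through position 10: #1, #2, #7, #8, #9, #10, #12, #13, #14, #15.
So seat 10 is #15.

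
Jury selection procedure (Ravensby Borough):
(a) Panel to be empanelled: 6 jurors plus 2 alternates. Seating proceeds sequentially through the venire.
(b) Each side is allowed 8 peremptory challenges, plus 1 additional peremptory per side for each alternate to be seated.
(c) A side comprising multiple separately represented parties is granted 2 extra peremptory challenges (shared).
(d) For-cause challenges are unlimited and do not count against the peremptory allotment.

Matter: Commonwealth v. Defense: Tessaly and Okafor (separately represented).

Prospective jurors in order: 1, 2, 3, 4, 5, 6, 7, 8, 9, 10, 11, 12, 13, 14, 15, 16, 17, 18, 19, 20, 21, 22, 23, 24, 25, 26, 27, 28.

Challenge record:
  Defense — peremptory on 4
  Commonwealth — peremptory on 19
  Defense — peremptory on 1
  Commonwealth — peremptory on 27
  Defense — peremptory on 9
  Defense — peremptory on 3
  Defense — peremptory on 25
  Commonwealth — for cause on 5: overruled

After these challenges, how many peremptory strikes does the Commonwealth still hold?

8

Commonwealth allotment: 8 base + 1 × 2 alternates = 10.
Commonwealth peremptories used: #19, #27 — 2 (the for-cause on #5 doesn't count).
Remaining: 10 − 2 = 8.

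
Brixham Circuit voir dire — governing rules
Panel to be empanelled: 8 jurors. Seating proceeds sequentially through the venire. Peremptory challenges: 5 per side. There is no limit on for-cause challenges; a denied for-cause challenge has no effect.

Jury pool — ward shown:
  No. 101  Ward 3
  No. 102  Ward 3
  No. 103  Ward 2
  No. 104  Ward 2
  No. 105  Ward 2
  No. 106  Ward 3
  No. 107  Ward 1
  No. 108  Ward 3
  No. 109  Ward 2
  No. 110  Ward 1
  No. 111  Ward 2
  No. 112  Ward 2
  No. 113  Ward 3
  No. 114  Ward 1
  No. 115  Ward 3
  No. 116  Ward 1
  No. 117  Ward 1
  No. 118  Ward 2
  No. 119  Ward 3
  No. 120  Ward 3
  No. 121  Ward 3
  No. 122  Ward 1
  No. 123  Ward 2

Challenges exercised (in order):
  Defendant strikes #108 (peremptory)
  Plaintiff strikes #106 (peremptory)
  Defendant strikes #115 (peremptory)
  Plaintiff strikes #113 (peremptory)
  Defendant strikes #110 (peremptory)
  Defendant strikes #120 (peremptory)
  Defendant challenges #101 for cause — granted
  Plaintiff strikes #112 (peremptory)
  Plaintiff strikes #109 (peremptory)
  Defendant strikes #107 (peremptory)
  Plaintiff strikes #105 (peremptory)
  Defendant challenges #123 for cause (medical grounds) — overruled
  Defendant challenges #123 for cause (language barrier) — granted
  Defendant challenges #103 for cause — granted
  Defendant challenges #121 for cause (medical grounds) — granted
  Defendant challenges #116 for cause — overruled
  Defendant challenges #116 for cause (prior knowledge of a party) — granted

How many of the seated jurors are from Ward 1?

3

Removed: #101, #103, #105, #106, #107, #108, #109, #110, #112, #113, #115, #116, #120, #121, #123.
Seated jurors 1–8: #102, #104, #111, #114, #117, #118, #119, #122.
Of those, in Ward 1: #114, #117, #122 → 3.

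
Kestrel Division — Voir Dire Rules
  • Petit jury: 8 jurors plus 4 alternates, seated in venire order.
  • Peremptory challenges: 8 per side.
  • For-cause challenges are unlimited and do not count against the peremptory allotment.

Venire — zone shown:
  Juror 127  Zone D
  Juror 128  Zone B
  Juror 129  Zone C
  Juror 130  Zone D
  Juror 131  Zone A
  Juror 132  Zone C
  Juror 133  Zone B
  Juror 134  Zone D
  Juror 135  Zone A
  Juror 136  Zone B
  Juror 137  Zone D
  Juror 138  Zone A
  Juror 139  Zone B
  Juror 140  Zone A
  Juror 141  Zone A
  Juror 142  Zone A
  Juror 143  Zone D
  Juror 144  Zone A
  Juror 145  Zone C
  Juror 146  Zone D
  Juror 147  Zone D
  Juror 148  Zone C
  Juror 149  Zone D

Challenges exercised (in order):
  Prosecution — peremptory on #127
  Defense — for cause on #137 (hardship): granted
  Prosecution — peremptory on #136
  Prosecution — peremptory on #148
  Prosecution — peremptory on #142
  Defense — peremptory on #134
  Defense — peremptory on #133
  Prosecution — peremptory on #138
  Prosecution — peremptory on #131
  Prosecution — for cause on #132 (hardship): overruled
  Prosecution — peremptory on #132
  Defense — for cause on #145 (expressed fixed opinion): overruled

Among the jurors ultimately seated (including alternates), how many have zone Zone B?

2

Removed: #127, #131, #132, #133, #134, #136, #137, #138, #142, #148.
Seated (12 incl. alternates): #128, #129, #130, #135, #139, #140, #141, #143, #144, #145, #146, #147.
Of those, in Zone B: #128, #139 → 2.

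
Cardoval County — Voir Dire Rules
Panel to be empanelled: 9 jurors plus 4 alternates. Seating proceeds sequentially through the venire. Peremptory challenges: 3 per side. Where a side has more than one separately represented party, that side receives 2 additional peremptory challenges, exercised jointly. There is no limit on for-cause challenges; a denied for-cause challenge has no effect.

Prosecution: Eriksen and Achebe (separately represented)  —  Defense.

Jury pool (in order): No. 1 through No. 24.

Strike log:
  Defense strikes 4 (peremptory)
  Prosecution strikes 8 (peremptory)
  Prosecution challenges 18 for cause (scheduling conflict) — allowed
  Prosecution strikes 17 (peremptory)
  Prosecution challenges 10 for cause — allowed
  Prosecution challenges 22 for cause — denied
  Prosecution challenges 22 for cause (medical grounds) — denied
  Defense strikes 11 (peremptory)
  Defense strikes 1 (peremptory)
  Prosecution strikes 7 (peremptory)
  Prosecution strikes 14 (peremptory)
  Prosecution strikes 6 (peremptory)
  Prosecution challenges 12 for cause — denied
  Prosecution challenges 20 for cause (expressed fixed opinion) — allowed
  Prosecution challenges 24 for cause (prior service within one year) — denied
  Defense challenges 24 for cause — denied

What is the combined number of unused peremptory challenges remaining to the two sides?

0

Prosecution allotment: 3 base + 2 multi-party = 5. Defense allotment: 3.
Prosecution peremptories used: #8, #17, #7, #14, #6 — 5 (for-cause on #18, #10, #22, #22, #12, #20, #24 don't count).
Defense peremptories used: #4, #11, #1 — 3 (the for-cause on #24 doesn't count).
Remaining: (5 − 5) + (3 − 3) = 0.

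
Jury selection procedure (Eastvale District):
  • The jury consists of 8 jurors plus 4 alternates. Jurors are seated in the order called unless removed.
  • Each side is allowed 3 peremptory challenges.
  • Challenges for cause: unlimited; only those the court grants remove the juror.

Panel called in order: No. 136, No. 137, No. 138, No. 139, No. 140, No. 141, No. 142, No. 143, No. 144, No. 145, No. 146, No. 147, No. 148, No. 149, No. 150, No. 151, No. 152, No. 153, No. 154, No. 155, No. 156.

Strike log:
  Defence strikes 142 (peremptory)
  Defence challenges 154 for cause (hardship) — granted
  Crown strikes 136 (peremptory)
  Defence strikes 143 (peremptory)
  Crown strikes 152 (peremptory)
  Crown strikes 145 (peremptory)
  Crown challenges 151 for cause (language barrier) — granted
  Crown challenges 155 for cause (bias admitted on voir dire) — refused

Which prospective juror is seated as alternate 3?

150

Removed: #136, #142, #143, #145, #151, #152, #154. (#155 stays — for-cause denied.)
Seating in order: seats 1–8 → #137, #138, #139, #140, #141, #144, #146, #147; alternates → #148, #149, #150, #153.
So alternate 3 is #150.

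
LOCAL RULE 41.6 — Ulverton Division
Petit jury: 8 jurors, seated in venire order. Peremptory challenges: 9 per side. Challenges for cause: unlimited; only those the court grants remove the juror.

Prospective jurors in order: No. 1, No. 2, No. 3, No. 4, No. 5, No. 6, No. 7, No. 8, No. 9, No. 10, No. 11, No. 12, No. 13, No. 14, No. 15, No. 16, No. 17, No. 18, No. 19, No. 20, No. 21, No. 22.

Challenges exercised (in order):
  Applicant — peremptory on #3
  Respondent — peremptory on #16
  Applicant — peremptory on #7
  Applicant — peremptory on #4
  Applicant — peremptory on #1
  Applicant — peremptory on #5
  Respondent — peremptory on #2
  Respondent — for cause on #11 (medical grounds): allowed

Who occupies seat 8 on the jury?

15

Removed: #1, #2, #3, #4, #5, #7, #11, #16.
Seating in order: seats 1–8 → #6, #8, #9, #10, #12, #13, #14, #15.
So seat 8 is #15.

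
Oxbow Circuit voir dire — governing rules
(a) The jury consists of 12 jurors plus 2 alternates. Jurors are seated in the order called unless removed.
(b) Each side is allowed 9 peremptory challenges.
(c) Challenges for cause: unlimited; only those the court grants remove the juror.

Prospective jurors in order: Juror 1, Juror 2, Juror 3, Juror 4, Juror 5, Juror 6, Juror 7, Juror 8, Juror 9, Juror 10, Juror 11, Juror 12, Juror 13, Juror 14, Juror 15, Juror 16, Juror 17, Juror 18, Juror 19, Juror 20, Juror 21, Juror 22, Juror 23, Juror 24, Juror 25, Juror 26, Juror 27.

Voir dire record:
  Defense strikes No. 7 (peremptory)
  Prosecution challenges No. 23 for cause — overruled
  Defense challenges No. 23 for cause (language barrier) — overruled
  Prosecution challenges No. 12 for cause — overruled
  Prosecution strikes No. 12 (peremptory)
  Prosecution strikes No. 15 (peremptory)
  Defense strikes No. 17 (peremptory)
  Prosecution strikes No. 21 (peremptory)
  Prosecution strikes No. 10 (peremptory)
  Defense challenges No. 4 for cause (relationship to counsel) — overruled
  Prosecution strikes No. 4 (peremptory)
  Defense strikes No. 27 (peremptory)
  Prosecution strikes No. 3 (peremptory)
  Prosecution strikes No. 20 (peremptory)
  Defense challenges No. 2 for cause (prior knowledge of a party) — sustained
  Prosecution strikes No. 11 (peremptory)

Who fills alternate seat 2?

Removed: #2, #3, #4, #7, #10, #11, #12, #15, #17, #20, #21, #27. (#23 stays — for-cause denied.)
Seating in order: seats 1–12 → #1, #5, #6, #8, #9, #13, #14, #16, #18, #19, #22, #23; alternates → #24, #25.
So alternate 2 is #25.

25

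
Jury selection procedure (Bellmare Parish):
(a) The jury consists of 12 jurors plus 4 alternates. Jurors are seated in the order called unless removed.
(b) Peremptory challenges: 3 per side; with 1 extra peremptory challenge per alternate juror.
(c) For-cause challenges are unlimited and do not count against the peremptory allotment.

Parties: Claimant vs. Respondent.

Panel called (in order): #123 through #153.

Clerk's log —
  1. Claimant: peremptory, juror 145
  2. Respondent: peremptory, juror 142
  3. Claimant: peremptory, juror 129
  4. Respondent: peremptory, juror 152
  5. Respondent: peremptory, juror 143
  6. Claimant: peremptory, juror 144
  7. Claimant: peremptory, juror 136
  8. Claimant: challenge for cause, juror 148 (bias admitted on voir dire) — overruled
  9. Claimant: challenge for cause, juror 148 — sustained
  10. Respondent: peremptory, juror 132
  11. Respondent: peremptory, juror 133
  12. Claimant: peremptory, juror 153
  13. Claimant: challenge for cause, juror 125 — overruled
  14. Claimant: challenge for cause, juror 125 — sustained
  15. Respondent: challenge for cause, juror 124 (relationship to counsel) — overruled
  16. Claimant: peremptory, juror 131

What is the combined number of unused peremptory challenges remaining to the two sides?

Claimant allotment: 3 base + 1 × 4 alternates = 7. Respondent allotment: 3 base + 1 × 4 alternates = 7.
Claimant peremptories used: #145, #129, #144, #136, #153, #131 — 6 (for-cause on #148, #148, #125, #125 don't count).
Respondent peremptories used: #142, #152, #143, #132, #133 — 5 (the for-cause on #124 doesn't count).
Remaining: (7 − 6) + (7 − 5) = 3.

3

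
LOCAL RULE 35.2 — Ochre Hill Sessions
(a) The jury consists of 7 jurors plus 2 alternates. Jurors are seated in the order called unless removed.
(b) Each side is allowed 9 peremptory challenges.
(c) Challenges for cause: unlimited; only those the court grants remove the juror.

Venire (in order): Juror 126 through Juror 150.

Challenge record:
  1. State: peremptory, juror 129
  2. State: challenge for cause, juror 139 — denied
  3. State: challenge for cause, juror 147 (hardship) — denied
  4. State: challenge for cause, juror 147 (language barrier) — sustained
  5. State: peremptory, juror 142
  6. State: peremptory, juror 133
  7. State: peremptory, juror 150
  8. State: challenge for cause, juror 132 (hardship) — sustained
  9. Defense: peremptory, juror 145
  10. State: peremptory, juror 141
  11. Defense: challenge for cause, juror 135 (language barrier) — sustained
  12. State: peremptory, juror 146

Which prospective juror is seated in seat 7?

Removed: #129, #132, #133, #135, #141, #142, #145, #146, #147, #150. (#139 stays — for-cause denied.)
Seating in order: seats 1–7 → #126, #127, #128, #130, #131, #134, #136; alternates → #137, #138.
So seat 7 is #136.

136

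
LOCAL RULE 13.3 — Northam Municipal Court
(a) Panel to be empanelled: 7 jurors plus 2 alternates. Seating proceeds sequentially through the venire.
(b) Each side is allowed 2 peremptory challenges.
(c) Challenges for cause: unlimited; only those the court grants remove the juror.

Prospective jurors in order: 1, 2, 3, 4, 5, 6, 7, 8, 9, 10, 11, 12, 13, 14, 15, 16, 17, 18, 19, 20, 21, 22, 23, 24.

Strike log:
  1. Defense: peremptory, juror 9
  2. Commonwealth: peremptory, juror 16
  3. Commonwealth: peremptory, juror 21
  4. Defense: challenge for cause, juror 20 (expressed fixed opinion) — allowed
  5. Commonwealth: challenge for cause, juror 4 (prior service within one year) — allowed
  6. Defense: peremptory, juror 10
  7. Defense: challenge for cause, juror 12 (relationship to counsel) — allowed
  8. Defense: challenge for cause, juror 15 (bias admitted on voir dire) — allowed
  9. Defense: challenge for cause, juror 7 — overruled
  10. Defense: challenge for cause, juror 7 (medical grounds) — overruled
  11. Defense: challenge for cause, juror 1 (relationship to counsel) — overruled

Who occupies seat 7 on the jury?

Removed: #4, #9, #10, #12, #15, #16, #20, #21. (#1, #7 stay — for-cause denied.)
Seating in order: seats 1–7 → #1, #2, #3, #5, #6, #7, #8; alternates → #11, #13.
So seat 7 is #8.

8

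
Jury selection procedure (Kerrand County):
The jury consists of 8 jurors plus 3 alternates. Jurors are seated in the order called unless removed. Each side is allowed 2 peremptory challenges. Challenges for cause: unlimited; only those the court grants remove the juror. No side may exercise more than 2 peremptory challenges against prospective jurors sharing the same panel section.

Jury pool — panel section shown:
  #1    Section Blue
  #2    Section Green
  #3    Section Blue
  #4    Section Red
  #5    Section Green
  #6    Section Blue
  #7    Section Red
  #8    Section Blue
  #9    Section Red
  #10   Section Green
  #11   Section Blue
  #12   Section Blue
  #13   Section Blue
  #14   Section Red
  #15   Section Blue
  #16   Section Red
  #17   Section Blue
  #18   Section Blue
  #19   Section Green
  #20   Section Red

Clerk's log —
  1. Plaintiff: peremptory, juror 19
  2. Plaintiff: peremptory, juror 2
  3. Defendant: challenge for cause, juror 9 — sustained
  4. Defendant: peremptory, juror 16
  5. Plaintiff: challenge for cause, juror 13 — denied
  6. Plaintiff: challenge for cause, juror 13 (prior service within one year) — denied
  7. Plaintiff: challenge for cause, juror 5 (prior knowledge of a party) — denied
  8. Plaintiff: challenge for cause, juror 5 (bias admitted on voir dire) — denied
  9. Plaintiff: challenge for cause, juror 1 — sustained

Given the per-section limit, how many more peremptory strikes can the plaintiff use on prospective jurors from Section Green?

0

Plaintiff peremptories so far: #19, #2 — 2 of 2 used, 0 left overall.
Against Section Green: #19, #2 — 2 used; per-section cap 2 leaves 0.
Binding limit: min(0, 0) = 0.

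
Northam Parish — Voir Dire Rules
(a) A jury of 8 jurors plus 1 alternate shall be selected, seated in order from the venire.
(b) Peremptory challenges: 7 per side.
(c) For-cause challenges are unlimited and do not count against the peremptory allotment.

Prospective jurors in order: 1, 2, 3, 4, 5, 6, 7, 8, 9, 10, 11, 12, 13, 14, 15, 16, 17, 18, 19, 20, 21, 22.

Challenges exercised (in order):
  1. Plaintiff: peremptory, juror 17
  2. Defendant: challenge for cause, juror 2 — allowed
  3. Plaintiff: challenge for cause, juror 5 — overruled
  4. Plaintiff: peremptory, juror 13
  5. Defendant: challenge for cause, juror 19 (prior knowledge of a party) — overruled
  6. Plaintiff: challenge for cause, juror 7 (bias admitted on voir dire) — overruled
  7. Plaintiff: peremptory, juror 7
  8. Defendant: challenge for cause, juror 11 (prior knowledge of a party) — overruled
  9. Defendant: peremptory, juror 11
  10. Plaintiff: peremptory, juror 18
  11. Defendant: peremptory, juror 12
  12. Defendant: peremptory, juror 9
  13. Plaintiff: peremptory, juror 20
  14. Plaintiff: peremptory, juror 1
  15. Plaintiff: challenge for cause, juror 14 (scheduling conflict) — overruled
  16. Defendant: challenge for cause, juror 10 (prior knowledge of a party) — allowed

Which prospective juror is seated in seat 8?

Removed: #1, #2, #7, #9, #10, #11, #12, #13, #17, #18, #20. (#5, #14, #19 stay — for-cause denied.)
Seating in order: seats 1–8 → #3, #4, #5, #6, #8, #14, #15, #16; alternates → #19.
So seat 8 is #16.

16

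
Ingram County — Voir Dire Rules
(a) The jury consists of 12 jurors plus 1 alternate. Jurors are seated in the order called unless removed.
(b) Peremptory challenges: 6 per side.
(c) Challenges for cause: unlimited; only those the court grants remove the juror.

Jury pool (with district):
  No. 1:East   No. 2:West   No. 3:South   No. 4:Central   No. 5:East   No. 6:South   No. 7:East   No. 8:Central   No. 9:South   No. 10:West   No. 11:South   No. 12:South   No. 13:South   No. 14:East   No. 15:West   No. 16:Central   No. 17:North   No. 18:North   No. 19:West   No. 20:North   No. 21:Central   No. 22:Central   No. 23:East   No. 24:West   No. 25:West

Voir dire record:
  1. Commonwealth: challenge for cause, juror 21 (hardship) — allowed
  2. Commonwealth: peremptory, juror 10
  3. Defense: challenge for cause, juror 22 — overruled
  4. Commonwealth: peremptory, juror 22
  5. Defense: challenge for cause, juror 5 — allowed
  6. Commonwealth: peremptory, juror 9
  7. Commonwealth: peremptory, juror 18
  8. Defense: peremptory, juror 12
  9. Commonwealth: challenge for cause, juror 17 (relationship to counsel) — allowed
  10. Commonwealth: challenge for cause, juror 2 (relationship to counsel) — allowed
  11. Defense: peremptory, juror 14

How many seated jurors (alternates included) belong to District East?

Removed: #2, #5, #9, #10, #12, #14, #17, #18, #21, #22.
Seated (13 incl. alternates): #1, #3, #4, #6, #7, #8, #11, #13, #15, #16, #19, #20, #23.
Of those, in District East: #1, #7, #23 → 3.

3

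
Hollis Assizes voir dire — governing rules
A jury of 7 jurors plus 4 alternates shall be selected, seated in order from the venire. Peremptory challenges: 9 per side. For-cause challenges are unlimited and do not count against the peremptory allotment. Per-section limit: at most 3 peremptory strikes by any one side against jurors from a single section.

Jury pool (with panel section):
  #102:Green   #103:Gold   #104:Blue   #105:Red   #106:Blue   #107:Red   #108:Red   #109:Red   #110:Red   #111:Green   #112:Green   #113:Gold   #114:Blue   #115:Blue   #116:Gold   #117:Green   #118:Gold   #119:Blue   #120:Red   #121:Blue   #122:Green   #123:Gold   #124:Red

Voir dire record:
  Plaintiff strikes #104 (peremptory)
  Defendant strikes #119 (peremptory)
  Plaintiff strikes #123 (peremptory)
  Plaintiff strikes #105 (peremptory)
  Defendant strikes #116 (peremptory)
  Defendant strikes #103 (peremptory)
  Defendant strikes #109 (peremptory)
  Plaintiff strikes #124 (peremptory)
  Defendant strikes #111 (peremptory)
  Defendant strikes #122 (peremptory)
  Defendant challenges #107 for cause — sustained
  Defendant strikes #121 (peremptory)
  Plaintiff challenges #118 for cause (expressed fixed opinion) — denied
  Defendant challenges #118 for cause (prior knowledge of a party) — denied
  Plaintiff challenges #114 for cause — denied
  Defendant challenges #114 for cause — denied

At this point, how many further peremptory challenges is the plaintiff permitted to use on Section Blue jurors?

2

Plaintiff peremptories so far: #104, #123, #105, #124 — 4 of 9 used, 5 left overall.
Against Section Blue: #104 — 1 used; per-section cap 3 leaves 2.
Binding limit: min(5, 2) = 2.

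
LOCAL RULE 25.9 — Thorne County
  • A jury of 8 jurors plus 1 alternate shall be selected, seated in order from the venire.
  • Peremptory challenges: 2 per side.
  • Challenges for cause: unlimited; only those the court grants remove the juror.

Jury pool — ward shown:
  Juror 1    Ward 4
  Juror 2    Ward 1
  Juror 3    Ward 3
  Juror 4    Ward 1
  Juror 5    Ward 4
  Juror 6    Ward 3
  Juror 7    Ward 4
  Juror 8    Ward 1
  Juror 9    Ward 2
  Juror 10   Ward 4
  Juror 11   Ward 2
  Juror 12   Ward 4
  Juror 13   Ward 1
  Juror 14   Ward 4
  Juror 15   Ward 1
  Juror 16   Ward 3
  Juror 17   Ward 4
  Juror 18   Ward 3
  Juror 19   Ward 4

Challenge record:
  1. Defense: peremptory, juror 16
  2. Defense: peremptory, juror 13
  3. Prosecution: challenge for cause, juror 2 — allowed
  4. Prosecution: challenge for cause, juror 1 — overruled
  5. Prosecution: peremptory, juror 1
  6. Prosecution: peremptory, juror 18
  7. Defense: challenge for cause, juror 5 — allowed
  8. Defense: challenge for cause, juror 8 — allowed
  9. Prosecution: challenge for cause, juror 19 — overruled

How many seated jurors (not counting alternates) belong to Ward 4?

3

Removed: #1, #2, #5, #8, #13, #16, #18.
Seated jurors 1–8: #3, #4, #6, #7, #9, #10, #11, #12 (alternates #14 not counted).
Of those, in Ward 4: #7, #10, #12 → 3.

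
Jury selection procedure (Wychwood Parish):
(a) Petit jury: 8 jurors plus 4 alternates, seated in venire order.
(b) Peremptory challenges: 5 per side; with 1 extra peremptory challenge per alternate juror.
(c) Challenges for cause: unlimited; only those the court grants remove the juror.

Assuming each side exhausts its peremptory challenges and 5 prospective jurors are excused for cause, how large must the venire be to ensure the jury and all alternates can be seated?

35

Seats to fill: 8 + 4 alternates = 12.
Peremptories: 5 + 1×4 = 9 per side × 2 sides = 18.
For-cause removals: 5.
Minimum venire: 12 + 18 + 5 = 35.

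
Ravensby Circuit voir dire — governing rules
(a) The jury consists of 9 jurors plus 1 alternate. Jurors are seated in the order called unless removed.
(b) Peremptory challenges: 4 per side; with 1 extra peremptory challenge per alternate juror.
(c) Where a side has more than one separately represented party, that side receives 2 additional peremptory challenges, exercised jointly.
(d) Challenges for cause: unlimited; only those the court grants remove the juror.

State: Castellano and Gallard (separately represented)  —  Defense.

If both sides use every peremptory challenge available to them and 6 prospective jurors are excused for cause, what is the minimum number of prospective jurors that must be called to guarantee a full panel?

Seats to fill: 9 + 1 alternates = 10.
Peremptories — State: 4 + 1×1 + 2 = 7; Defense: 4 + 1×1 = 5; total 12.
For-cause removals: 6.
Minimum venire: 10 + 12 + 6 = 28.

28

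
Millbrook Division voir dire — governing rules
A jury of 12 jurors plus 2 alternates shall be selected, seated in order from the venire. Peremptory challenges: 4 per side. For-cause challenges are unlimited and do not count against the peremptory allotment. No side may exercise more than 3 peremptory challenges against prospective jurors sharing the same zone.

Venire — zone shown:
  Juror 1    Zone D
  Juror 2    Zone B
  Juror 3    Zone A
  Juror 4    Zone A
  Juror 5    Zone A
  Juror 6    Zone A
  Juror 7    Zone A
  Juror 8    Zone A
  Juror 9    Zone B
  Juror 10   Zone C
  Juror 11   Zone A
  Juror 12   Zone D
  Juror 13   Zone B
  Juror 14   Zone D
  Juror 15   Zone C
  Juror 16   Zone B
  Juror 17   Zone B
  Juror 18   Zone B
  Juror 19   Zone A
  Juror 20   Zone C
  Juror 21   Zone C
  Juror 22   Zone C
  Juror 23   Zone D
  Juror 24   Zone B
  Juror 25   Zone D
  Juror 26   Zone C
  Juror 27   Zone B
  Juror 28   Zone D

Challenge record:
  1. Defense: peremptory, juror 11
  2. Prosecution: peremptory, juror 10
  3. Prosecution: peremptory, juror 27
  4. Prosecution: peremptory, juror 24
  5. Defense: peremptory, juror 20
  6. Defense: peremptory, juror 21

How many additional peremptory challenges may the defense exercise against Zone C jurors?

Defense peremptories so far: #11, #20, #21 — 3 of 4 used, 1 left overall.
Against Zone C: #20, #21 — 2 used; per-zone cap 3 leaves 1.
Binding limit: min(1, 1) = 1.

1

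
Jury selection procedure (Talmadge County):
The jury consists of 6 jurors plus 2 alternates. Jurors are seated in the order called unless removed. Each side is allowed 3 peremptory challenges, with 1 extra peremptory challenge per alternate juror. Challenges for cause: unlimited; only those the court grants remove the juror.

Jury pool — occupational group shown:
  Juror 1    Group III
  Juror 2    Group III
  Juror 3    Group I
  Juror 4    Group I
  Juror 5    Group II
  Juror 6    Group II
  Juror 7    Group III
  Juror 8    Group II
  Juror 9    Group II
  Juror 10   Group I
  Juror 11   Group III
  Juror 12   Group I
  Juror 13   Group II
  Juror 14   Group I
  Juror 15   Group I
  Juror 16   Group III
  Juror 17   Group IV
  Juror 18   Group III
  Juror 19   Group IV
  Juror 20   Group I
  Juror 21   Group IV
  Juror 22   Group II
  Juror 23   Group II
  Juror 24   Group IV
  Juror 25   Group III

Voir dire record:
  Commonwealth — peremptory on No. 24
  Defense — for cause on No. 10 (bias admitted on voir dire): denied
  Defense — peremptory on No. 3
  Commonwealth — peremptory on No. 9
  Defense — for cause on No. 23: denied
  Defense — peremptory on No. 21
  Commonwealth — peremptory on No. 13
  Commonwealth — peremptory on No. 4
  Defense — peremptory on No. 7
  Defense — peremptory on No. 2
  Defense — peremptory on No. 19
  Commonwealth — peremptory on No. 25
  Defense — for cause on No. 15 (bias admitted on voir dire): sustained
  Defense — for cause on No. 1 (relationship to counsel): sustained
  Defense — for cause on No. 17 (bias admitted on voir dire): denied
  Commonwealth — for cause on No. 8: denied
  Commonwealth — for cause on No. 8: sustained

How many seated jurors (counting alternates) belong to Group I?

3

Removed: #1, #2, #3, #4, #7, #8, #9, #13, #15, #19, #21, #24, #25.
Seated (8 incl. alternates): #5, #6, #10, #11, #12, #14, #16, #17.
Of those, in Group I: #10, #12, #14 → 3.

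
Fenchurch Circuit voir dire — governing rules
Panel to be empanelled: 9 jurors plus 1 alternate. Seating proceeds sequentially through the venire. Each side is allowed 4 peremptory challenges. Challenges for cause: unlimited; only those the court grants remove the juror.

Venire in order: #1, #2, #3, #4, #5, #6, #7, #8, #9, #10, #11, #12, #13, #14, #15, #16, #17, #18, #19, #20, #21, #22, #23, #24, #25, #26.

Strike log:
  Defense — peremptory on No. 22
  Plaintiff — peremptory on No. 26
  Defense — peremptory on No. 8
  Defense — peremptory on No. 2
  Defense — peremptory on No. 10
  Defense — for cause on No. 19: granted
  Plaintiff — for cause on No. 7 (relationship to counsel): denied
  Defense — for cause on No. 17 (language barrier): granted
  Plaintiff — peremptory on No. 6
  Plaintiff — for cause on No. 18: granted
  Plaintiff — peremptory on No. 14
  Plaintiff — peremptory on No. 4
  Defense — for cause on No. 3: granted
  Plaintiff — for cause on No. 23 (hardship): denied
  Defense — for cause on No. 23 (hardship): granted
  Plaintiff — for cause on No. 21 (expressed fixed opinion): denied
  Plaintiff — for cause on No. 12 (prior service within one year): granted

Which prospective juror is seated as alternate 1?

Removed: #2, #3, #4, #6, #8, #10, #12, #14, #17, #18, #19, #22, #23, #26. (#7, #21 stay — for-cause denied.)
Filling seats in venire order through position 10: #1, #5, #7, #9, #11, #13, #15, #16, #20, #21.
So alternate 1 is #21.

21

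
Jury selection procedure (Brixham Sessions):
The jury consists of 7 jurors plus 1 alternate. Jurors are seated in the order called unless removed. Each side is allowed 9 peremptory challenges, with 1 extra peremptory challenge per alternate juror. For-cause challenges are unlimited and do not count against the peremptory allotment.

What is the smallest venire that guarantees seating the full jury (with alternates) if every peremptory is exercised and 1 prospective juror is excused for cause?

Seats to fill: 7 + 1 alternates = 8.
Peremptories: 9 + 1×1 = 10 per side × 2 sides = 20.
For-cause removals: 1.
Minimum venire: 8 + 20 + 1 = 29.

29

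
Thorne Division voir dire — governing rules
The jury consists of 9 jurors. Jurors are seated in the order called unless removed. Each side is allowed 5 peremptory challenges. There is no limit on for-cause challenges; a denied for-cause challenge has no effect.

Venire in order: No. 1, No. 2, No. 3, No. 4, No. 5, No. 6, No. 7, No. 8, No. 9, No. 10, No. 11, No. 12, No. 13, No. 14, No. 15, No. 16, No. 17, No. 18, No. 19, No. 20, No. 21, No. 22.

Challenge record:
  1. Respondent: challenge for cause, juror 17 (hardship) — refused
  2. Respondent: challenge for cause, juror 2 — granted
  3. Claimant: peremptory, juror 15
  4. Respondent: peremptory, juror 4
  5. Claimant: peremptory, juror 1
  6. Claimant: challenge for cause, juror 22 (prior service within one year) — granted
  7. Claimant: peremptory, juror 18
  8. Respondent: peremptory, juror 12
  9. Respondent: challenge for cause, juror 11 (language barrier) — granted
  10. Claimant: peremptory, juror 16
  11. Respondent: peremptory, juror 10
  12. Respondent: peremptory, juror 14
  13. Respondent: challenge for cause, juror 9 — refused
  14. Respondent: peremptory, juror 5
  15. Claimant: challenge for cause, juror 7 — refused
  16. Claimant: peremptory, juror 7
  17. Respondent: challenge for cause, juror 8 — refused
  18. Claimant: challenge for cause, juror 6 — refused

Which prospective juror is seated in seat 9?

21

Removed: #1, #2, #4, #5, #7, #10, #11, #12, #14, #15, #16, #18, #22. (#6, #8, #9, #17 stay — for-cause denied.)
Seating in order: seats 1–9 → #3, #6, #8, #9, #13, #17, #19, #20, #21.
So seat 9 is #21.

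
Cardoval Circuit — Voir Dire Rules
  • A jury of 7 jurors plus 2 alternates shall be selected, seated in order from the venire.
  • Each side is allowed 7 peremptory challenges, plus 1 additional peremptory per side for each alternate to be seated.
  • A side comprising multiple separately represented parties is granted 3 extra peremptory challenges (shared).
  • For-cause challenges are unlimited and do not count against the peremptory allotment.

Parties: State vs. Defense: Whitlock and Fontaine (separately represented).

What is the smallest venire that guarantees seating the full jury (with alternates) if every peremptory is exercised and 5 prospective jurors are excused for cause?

Seats to fill: 7 + 2 alternates = 9.
Peremptories — State: 7 + 1×2 = 9; Defense: 7 + 1×2 + 3 = 12; total 21.
For-cause removals: 5.
Minimum venire: 9 + 21 + 5 = 35.

35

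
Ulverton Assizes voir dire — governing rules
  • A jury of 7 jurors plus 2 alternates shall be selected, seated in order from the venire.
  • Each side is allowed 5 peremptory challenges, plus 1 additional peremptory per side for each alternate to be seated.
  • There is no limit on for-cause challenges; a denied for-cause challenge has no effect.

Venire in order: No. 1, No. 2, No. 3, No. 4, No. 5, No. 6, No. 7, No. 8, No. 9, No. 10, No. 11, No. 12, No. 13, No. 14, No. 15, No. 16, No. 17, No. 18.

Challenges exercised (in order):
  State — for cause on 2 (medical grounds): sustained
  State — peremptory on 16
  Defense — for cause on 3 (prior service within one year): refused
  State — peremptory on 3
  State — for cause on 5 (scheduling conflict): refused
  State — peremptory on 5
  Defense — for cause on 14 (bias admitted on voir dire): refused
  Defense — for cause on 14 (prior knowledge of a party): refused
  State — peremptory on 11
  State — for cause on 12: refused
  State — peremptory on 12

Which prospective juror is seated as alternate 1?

13

Removed: #2, #3, #5, #11, #12, #16. (#14 stays — for-cause denied.)
Filling seats in venire order through position 8: #1, #4, #6, #7, #8, #9, #10, #13.
So alternate 1 is #13.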